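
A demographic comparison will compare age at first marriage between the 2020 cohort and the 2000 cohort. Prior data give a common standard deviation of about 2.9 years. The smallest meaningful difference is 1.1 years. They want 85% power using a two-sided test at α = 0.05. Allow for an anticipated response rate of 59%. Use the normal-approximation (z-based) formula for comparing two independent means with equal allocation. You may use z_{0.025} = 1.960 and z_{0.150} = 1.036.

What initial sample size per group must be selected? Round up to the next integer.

n = (z_{α/2} + z_β)² · (σ₁² + σ₂²) / δ²
  = (1.960 + 1.036)² · (2·2.9² = 16.82) / 1.1²
  = 8.9760 · 16.82 / 1.21
  = 124.77
Adjust for 59% response: 124.77 / 0.59 = 211.48.
Round up → n = 212 per group.

n = 212 per group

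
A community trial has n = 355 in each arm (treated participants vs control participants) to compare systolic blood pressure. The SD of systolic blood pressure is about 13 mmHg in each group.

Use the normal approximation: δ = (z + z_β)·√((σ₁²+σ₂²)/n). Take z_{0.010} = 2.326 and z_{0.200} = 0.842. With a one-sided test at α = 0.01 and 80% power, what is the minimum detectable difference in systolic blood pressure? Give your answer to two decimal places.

δ = (z_α + z_β) · √((σ₁²+σ₂²)/n)
  = (2.326 + 0.842) · √(338/355)
  = 3.168 · √0.95211
  = 3.168 · 0.9758
  = 3.0912

Minimum detectable difference ≈ 3.09 mmHg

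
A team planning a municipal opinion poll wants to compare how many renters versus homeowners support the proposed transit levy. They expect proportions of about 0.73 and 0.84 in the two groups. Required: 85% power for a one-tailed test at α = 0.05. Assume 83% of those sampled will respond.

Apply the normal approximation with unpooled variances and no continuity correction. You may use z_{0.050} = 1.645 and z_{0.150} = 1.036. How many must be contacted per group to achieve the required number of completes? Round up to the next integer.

n = (z_α + z_β)² · [p₁(1−p₁) + p₂(1−p₂)] / (p₁ − p₂)²
  = (1.645 + 1.036)² · (0.73·0.27 + 0.84·0.16) / (-0.11)²
  = (2.681)² · (0.1971 + 0.1344) / 0.0121
  = 7.1878 · 0.3315 / 0.0121
  = 196.92
Adjust for 83% response: 196.92 / 0.83 = 237.25.
Round up → n = 238 per group.

n = 238 per group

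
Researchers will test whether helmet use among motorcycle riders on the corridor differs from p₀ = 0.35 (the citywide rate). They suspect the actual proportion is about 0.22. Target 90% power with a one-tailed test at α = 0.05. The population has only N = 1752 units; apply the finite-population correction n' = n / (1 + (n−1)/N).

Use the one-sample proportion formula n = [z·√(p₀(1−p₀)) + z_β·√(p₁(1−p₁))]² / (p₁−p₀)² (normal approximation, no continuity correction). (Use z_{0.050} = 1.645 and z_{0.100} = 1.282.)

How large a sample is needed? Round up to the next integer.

n = [z_α·√(p₀q₀) + z_β·√(p₁q₁)]² / (p₁ − p₀)²
  = [1.645·√(0.35·0.65) + 1.282·√(0.22·0.78)]² / (-0.13)²
  = [1.645·0.4770 + 1.282·0.4142]² / 0.0169
  = [1.3157]² / 0.0169
  = 102.43
Finite-population correction (N = 1752): 102.43 / (1 + (102.43 − 1)/1752) = 96.82.
Round up → n = 97.

n = 97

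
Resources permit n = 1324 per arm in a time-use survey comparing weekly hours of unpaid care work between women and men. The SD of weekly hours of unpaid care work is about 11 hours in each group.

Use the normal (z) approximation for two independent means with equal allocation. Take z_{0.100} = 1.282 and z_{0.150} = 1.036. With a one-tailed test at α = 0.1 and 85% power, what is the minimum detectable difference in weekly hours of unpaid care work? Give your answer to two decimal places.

Minimum detectable difference ≈ 0.99 hours

δ = (z_α + z_β) · √((σ₁²+σ₂²)/n)
  = (1.282 + 1.036) · √(242/1324)
  = 2.318 · √0.18278
  = 2.318 · 0.4275
  = 0.9910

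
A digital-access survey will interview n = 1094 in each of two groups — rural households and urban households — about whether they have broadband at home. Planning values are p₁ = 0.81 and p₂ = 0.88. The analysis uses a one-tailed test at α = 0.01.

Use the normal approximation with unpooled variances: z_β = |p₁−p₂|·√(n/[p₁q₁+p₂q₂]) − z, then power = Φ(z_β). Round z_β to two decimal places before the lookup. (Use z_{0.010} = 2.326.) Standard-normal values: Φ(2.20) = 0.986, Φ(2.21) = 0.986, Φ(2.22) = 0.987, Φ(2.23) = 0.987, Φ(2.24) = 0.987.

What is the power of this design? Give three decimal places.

Power ≈ 0.987

z_β = |p₁−p₂|·√(n/[p₁q₁+p₂q₂]) − z_α
    = 0.07 · √(1094/0.2595) − 2.326
    = 0.07 · 64.9292 − 2.326
    = 4.5450 − 2.326 = 2.2190 → 2.22
Power = Φ(2.22) = 0.987.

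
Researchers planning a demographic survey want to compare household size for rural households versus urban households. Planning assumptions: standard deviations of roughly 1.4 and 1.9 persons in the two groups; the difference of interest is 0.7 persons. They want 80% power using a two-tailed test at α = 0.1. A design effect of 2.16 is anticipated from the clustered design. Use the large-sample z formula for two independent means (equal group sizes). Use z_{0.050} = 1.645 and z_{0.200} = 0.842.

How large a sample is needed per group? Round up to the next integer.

n = (z_{α/2} + z_β)² · (σ₁² + σ₂²) / δ²
  = (1.645 + 0.842)² · (1.4² + 1.9² = 5.57) / 0.7²
  = 6.1852 · 5.57 / 0.49
  = 70.31
Design effect: 2.16 × 70.31 = 151.87.
Round up → n = 152 per group.

n = 152 per group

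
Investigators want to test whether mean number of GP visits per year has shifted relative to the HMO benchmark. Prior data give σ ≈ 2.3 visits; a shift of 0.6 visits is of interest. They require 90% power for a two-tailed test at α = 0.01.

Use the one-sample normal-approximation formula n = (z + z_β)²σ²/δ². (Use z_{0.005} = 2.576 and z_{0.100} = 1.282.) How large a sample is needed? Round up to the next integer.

n = (z_{α/2} + z_β)² · σ² / δ²
  = (2.576 + 1.282)² · 2.3² / 0.6²
  = 14.8842 · 5.29 / 0.36
  = 218.71
Round up → n = 219.

n = 219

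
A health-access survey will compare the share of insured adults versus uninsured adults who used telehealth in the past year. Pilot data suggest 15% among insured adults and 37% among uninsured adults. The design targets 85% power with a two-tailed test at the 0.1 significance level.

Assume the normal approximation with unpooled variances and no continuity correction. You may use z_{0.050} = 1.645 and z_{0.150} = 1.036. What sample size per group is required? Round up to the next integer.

n = (z_{α/2} + z_β)² · [p₁(1−p₁) + p₂(1−p₂)] / (p₁ − p₂)²
  = (1.645 + 1.036)² · (0.15·0.85 + 0.37·0.63) / (-0.22)²
  = (2.681)² · (0.1275 + 0.2331) / 0.0484
  = 7.1878 · 0.3606 / 0.0484
  = 53.55
Round up → n = 54 per group.

n = 54 per group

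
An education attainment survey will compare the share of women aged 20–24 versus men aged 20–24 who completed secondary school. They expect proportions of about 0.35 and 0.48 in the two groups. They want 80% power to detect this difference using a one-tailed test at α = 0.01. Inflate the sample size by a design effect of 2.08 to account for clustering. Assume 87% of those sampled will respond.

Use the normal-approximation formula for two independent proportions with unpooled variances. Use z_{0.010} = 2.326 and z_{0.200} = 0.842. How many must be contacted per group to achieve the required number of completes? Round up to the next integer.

n = 678 per group

n = (z_α + z_β)² · [p₁(1−p₁) + p₂(1−p₂)] / (p₁ − p₂)²
  = (2.326 + 0.842)² · (0.35·0.65 + 0.48·0.52) / (-0.13)²
  = (3.168)² · (0.2275 + 0.2496) / 0.0169
  = 10.0362 · 0.4771 / 0.0169
  = 283.33
Design effect: 2.08 × 283.33 = 589.33.
Adjust for 87% response: 589.33 / 0.87 = 677.39.
Round up → n = 678 per group.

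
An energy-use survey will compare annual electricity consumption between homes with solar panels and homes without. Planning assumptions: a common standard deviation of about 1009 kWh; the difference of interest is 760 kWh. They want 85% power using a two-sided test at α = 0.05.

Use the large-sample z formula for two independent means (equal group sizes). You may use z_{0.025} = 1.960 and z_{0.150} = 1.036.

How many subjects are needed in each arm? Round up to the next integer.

n = (z_{α/2} + z_β)² · (σ₁² + σ₂²) / δ²
  = (1.960 + 1.036)² · (2·1009² = 2036162) / 760²
  = 8.9760 · 2036162 / 577600
  = 31.64
Round up → n = 32 per group.

n = 32 per group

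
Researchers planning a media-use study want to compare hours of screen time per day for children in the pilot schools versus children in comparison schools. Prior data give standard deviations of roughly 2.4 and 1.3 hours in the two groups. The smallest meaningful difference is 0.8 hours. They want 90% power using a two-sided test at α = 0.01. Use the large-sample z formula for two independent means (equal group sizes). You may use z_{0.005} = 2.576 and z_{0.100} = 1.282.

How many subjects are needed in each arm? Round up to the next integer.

n = (z_{α/2} + z_β)² · (σ₁² + σ₂²) / δ²
  = (2.576 + 1.282)² · (2.4² + 1.3² = 7.45) / 0.8²
  = 14.8842 · 7.45 / 0.64
  = 173.26
Round up → n = 174 per group.

n = 174 per group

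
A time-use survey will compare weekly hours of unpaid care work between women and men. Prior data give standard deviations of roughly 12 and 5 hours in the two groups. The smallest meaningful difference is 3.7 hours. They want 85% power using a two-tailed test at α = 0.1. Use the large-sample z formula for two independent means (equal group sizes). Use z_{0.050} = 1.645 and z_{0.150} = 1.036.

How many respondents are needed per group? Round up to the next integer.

n = (z_{α/2} + z_β)² · (σ₁² + σ₂²) / δ²
  = (1.645 + 1.036)² · (12² + 5² = 169) / 3.7²
  = 7.1878 · 169 / 13.69
  = 88.73
Round up → n = 89 per group.

n = 89 per group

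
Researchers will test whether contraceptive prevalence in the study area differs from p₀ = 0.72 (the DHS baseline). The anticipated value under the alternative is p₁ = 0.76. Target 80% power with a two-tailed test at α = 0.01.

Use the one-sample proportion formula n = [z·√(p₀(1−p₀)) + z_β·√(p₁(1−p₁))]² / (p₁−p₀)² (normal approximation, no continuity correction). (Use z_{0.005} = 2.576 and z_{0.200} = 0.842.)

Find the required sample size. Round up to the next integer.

n = [z_{α/2}·√(p₀q₀) + z_β·√(p₁q₁)]² / (p₁ − p₀)²
  = [2.576·√(0.72·0.28) + 0.842·√(0.76·0.24)]² / (0.04)²
  = [2.576·0.4490 + 0.842·0.4271]² / 0.0016
  = [1.5162]² / 0.0016
  = 1436.84
Round up → n = 1437.

n = 1437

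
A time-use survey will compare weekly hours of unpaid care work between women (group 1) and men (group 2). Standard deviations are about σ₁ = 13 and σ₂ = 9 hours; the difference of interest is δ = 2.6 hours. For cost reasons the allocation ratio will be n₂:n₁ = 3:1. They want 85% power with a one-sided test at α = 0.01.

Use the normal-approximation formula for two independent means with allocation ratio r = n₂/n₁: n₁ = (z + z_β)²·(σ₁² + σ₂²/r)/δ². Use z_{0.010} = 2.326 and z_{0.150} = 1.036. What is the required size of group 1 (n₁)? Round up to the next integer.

n₁ = (z_α + z_β)² · (σ₁² + σ₂²/r) / δ²
   = (2.326 + 1.036)² · (13² + 9²/3) / 2.6²
   = 11.3030 · (169 + 27) / 6.76
   = 11.3030 · 196 / 6.76
   = 327.72
Round up → n₁ = 328; n₂ = r·n₁ = 3 × 328 = 984.

n₁ = 328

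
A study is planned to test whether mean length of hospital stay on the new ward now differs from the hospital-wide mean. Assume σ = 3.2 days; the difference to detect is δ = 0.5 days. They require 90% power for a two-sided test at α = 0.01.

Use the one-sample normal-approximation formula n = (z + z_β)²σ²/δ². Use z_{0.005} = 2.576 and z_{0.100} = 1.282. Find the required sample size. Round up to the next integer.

n = (z_{α/2} + z_β)² · σ² / δ²
  = (2.576 + 1.282)² · 3.2² / 0.5²
  = 14.8842 · 10.24 / 0.25
  = 609.66
Round up → n = 610.

n = 610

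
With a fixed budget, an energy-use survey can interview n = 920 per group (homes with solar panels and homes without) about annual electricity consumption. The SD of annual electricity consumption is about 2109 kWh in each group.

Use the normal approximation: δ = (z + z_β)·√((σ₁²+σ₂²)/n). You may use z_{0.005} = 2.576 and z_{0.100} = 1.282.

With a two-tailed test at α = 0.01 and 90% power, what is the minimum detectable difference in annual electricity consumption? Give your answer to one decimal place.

Minimum detectable difference ≈ 379.4 kWh

δ = (z_{α/2} + z_β) · √((σ₁²+σ₂²)/n)
  = (2.576 + 1.282) · √(8895762/920)
  = 3.858 · √9669.3
  = 3.858 · 98.3326
  = 379.3673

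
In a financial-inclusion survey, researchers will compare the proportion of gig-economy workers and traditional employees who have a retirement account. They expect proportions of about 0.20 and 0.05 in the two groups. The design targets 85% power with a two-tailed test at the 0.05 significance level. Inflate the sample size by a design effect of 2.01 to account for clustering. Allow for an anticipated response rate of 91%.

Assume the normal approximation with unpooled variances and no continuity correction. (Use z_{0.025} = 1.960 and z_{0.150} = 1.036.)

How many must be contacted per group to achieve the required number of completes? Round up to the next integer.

n = (z_{α/2} + z_β)² · [p₁(1−p₁) + p₂(1−p₂)] / (p₁ − p₂)²
  = (1.960 + 1.036)² · (0.20·0.80 + 0.05·0.95) / (0.15)²
  = (2.996)² · (0.1600 + 0.0475) / 0.0225
  = 8.9760 · 0.2075 / 0.0225
  = 82.78
Design effect: 2.01 × 82.78 = 166.39.
Adjust for 91% response: 166.39 / 0.91 = 182.84.
Round up → n = 183 per group.

n = 183 per group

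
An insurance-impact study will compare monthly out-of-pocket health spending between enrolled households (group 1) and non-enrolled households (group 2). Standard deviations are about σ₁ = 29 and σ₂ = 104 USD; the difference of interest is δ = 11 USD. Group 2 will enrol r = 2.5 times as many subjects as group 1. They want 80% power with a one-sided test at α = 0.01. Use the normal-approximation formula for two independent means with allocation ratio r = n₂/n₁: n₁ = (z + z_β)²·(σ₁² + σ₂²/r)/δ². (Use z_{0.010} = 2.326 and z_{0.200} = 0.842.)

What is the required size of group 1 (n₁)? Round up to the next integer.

n₁ = (z_α + z_β)² · (σ₁² + σ₂²/r) / δ²
   = (2.326 + 0.842)² · (29² + 104²/2.5) / 11²
   = 10.0362 · (841 + 4326.4) / 121
   = 10.0362 · 5167.4 / 121
   = 428.60
Round up → n₁ = 429; n₂ = r·n₁ = 2.5 × 429 = 1073.

n₁ = 429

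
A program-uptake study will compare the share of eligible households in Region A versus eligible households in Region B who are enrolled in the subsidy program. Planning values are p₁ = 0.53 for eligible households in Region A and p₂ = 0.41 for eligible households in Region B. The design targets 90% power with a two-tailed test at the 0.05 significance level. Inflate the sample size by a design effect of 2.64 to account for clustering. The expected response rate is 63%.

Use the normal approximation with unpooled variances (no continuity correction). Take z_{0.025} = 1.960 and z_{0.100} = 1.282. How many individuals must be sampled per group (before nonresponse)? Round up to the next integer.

n = (z_{α/2} + z_β)² · [p₁(1−p₁) + p₂(1−p₂)] / (p₁ − p₂)²
  = (1.960 + 1.282)² · (0.53·0.47 + 0.41·0.59) / (0.12)²
  = (3.242)² · (0.2491 + 0.2419) / 0.0144
  = 10.5106 · 0.4910 / 0.0144
  = 358.38
Design effect: 2.64 × 358.38 = 946.13.
Adjust for 63% response: 946.13 / 0.63 = 1501.79.
Round up → n = 1502 per group.

n = 1502 per group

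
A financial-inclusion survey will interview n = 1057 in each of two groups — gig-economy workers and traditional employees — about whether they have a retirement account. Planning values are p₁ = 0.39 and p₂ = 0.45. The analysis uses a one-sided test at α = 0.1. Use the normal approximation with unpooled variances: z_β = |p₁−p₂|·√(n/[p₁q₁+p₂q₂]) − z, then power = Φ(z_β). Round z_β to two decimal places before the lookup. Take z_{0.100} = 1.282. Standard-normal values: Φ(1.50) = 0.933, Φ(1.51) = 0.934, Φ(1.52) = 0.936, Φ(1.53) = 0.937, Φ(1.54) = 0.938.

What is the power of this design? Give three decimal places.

Power ≈ 0.936

z_β = |p₁−p₂|·√(n/[p₁q₁+p₂q₂]) − z_α
    = 0.06 · √(1057/0.4854) − 1.282
    = 0.06 · 46.6646 − 1.282
    = 2.7999 − 1.282 = 1.5179 → 1.52
Power = Φ(1.52) = 0.936.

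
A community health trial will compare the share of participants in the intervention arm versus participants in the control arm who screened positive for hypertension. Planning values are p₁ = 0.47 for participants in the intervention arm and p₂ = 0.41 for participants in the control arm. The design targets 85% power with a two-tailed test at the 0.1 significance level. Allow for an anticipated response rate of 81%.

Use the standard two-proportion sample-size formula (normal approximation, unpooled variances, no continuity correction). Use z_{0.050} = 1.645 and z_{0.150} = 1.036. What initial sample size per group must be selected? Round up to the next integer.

n = 1211 per group

n = (z_{α/2} + z_β)² · [p₁(1−p₁) + p₂(1−p₂)] / (p₁ − p₂)²
  = (1.645 + 1.036)² · (0.47·0.53 + 0.41·0.59) / (0.06)²
  = (2.681)² · (0.2491 + 0.2419) / 0.0036
  = 7.1878 · 0.4910 / 0.0036
  = 980.33
Adjust for 81% response: 980.33 / 0.81 = 1210.28.
Round up → n = 1211 per group.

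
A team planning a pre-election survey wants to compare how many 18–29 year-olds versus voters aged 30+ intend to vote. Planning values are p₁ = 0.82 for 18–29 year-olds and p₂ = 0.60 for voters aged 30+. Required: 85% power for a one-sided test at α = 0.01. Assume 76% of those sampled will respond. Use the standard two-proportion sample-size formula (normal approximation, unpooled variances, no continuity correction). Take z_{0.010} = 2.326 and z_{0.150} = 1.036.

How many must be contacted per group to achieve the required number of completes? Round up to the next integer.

n = 120 per group

n = (z_α + z_β)² · [p₁(1−p₁) + p₂(1−p₂)] / (p₁ − p₂)²
  = (2.326 + 1.036)² · (0.82·0.18 + 0.60·0.40) / (0.22)²
  = (3.362)² · (0.1476 + 0.2400) / 0.0484
  = 11.3030 · 0.3876 / 0.0484
  = 90.52
Adjust for 76% response: 90.52 / 0.76 = 119.10.
Round up → n = 120 per group.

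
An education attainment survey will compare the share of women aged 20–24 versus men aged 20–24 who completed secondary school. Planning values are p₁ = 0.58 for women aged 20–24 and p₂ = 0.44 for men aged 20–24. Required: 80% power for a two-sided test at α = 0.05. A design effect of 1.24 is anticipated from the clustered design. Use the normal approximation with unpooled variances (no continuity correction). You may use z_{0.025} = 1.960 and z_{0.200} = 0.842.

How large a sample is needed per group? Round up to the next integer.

n = (z_{α/2} + z_β)² · [p₁(1−p₁) + p₂(1−p₂)] / (p₁ − p₂)²
  = (1.960 + 0.842)² · (0.58·0.42 + 0.44·0.56) / (0.14)²
  = (2.802)² · (0.2436 + 0.2464) / 0.0196
  = 7.8512 · 0.4900 / 0.0196
  = 196.28
Design effect: 1.24 × 196.28 = 243.39.
Round up → n = 244 per group.

n = 244 per group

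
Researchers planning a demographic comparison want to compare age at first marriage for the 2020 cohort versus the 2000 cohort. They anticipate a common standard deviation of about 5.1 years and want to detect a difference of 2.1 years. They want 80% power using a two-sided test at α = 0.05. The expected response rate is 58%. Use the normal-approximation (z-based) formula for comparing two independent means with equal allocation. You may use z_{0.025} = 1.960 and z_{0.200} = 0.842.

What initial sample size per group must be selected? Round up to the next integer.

n = 160 per group

n = (z_{α/2} + z_β)² · (σ₁² + σ₂²) / δ²
  = (1.960 + 0.842)² · (2·5.1² = 52.02) / 2.1²
  = 7.8512 · 52.02 / 4.41
  = 92.61
Adjust for 58% response: 92.61 / 0.58 = 159.68.
Round up → n = 160 per group.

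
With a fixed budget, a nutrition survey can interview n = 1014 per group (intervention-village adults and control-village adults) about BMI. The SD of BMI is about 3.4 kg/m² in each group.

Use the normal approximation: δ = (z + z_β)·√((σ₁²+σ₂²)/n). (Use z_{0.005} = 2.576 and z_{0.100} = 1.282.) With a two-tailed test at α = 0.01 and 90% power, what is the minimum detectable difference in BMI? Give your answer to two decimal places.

Minimum detectable difference ≈ 0.58 kg/m²

δ = (z_{α/2} + z_β) · √((σ₁²+σ₂²)/n)
  = (2.576 + 1.282) · √(23.12/1014)
  = 3.858 · √0.0228
  = 3.858 · 0.1510
  = 0.5826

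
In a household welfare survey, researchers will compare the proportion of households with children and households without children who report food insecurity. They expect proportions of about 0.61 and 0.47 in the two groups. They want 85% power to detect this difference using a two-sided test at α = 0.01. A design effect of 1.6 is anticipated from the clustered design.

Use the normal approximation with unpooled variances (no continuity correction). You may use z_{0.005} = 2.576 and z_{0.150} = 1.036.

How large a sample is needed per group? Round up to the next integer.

n = 519 per group

n = (z_{α/2} + z_β)² · [p₁(1−p₁) + p₂(1−p₂)] / (p₁ − p₂)²
  = (2.576 + 1.036)² · (0.61·0.39 + 0.47·0.53) / (0.14)²
  = (3.612)² · (0.2379 + 0.2491) / 0.0196
  = 13.0465 · 0.4870 / 0.0196
  = 324.17
Design effect: 1.6 × 324.17 = 518.67.
Round up → n = 519 per group.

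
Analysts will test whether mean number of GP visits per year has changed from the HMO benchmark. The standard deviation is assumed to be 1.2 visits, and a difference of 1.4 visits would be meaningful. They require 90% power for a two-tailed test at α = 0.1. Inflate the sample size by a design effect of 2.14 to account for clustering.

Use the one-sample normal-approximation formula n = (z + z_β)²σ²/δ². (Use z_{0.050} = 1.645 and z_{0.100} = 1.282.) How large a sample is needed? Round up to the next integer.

n = 14

n = (z_{α/2} + z_β)² · σ² / δ²
  = (1.645 + 1.282)² · 1.2² / 1.4²
  = 8.5673 · 1.44 / 1.96
  = 6.29
Design effect: 2.14 × 6.29 = 13.47.
Round up → n = 14.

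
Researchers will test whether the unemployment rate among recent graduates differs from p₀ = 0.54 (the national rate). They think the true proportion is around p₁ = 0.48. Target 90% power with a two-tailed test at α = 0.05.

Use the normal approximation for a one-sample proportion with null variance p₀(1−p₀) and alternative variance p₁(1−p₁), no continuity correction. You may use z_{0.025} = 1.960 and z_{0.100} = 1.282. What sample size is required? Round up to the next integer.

n = [z_{α/2}·√(p₀q₀) + z_β·√(p₁q₁)]² / (p₁ − p₀)²
  = [1.960·√(0.54·0.46) + 1.282·√(0.48·0.52)]² / (-0.06)²
  = [1.960·0.4984 + 1.282·0.4996]² / 0.0036
  = [1.6173]² / 0.0036
  = 726.61
Round up → n = 727.

n = 727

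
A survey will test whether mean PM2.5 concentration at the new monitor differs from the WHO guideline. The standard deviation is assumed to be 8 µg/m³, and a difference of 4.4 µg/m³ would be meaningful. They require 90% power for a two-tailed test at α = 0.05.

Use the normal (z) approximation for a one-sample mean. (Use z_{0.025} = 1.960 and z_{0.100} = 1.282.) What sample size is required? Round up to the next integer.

n = (z_{α/2} + z_β)² · σ² / δ²
  = (1.960 + 1.282)² · 8² / 4.4²
  = 10.5106 · 64 / 19.36
  = 34.75
Round up → n = 35.

n = 35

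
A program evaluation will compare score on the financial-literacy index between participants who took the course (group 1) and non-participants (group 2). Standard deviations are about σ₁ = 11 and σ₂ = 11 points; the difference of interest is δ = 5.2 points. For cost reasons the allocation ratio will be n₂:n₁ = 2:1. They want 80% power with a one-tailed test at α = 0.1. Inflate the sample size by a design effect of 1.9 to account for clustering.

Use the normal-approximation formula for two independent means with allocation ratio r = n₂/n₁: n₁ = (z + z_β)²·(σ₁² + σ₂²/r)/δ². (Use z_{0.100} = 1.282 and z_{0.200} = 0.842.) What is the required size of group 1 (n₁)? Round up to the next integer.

n₁ = (z_α + z_β)² · (σ₁² + σ₂²/r) / δ²
   = (1.282 + 0.842)² · (11² + 11²/2) / 5.2²
   = 4.5114 · (121 + 60.5) / 27.04
   = 4.5114 · 181.5 / 27.04
   = 30.28
Design effect: 1.9 × 30.28 = 57.54.
Round up → n₁ = 58; n₂ = r·n₁ = 2 × 58 = 116.

n₁ = 58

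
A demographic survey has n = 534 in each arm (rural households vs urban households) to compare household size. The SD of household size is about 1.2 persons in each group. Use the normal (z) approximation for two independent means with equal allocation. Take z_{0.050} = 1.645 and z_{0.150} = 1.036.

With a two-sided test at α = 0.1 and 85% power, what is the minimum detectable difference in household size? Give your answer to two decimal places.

δ = (z_{α/2} + z_β) · √((σ₁²+σ₂²)/n)
  = (1.645 + 1.036) · √(2.88/534)
  = 2.681 · √0.00539
  = 2.681 · 0.0734
  = 0.1969

Minimum detectable difference ≈ 0.20 persons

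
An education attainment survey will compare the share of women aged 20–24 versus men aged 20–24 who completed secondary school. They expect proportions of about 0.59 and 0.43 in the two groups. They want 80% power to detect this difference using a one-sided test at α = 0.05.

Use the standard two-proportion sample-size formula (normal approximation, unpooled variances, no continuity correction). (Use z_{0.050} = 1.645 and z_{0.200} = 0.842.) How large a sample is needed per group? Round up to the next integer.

n = (z_α + z_β)² · [p₁(1−p₁) + p₂(1−p₂)] / (p₁ − p₂)²
  = (1.645 + 0.842)² · (0.59·0.41 + 0.43·0.57) / (0.16)²
  = (2.487)² · (0.2419 + 0.2451) / 0.0256
  = 6.1852 · 0.4870 / 0.0256
  = 117.66
Round up → n = 118 per group.

n = 118 per group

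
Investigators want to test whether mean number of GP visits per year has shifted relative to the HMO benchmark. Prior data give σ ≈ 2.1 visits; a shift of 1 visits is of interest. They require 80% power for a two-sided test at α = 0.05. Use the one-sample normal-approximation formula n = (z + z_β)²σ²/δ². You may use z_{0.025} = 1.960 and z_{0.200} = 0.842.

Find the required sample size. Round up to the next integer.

n = 35

n = (z_{α/2} + z_β)² · σ² / δ²
  = (1.960 + 0.842)² · 2.1² / 1²
  = 7.8512 · 4.41 / 1
  = 34.62
Round up → n = 35.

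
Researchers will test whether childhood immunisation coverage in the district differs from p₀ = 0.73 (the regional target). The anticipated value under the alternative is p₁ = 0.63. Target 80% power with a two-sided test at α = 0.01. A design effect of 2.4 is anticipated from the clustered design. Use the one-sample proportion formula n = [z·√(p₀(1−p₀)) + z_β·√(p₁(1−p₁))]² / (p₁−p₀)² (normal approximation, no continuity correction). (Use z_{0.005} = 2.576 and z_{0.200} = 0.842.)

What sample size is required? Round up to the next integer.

n = 577

n = [z_{α/2}·√(p₀q₀) + z_β·√(p₁q₁)]² / (p₁ − p₀)²
  = [2.576·√(0.73·0.27) + 0.842·√(0.63·0.37)]² / (-0.10)²
  = [2.576·0.4440 + 0.842·0.4828]² / 0.0100
  = [1.5502]² / 0.0100
  = 240.30
Design effect: 2.4 × 240.30 = 576.72.
Round up → n = 577.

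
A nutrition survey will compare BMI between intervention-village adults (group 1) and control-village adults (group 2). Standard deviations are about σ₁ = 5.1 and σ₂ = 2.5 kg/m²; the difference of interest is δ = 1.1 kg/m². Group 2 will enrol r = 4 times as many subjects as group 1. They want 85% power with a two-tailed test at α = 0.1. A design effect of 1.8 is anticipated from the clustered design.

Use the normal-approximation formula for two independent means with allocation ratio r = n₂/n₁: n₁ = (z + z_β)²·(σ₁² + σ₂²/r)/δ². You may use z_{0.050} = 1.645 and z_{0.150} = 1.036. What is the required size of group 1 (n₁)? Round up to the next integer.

n₁ = (z_{α/2} + z_β)² · (σ₁² + σ₂²/r) / δ²
   = (1.645 + 1.036)² · (5.1² + 2.5²/4) / 1.1²
   = 7.1878 · (26.01 + 1.5625) / 1.21
   = 7.1878 · 27.5725 / 1.21
   = 163.79
Design effect: 1.8 × 163.79 = 294.82.
Round up → n₁ = 295; n₂ = r·n₁ = 4 × 295 = 1180.

n₁ = 295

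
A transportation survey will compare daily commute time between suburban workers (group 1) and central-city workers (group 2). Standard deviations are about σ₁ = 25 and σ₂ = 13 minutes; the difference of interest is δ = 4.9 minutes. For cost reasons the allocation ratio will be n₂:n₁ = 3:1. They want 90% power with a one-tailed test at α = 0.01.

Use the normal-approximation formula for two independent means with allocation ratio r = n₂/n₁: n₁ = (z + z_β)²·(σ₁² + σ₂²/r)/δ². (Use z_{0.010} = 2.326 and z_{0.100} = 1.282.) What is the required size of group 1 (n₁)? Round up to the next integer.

n₁ = (z_α + z_β)² · (σ₁² + σ₂²/r) / δ²
   = (2.326 + 1.282)² · (25² + 13²/3) / 4.9²
   = 13.0177 · (625 + 56.3333) / 24.01
   = 13.0177 · 681.3333 / 24.01
   = 369.40
Round up → n₁ = 370; n₂ = r·n₁ = 3 × 370 = 1110.

n₁ = 370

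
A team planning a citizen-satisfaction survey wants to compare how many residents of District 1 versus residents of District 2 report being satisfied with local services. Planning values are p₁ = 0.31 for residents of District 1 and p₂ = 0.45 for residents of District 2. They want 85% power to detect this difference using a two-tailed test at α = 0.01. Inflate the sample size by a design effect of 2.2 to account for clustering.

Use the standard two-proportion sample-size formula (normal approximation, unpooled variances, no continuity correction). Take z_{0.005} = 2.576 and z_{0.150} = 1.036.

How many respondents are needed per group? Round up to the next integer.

n = 676 per group

n = (z_{α/2} + z_β)² · [p₁(1−p₁) + p₂(1−p₂)] / (p₁ − p₂)²
  = (2.576 + 1.036)² · (0.31·0.69 + 0.45·0.55) / (-0.14)²
  = (3.612)² · (0.2139 + 0.2475) / 0.0196
  = 13.0465 · 0.4614 / 0.0196
  = 307.13
Design effect: 2.2 × 307.13 = 675.68.
Round up → n = 676 per group.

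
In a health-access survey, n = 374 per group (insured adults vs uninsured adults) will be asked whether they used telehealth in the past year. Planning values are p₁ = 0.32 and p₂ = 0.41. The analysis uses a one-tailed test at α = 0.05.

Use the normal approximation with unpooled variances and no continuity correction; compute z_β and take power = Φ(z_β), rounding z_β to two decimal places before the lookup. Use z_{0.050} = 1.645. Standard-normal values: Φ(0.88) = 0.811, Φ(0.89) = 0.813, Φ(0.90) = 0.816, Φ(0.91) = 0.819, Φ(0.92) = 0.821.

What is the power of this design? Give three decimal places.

Power ≈ 0.821

z_β = |p₁−p₂|·√(n/[p₁q₁+p₂q₂]) − z_α
    = 0.09 · √(374/0.4595) − 1.645
    = 0.09 · 28.5294 − 1.645
    = 2.5676 − 1.645 = 0.9226 → 0.92
Power = Φ(0.92) = 0.821.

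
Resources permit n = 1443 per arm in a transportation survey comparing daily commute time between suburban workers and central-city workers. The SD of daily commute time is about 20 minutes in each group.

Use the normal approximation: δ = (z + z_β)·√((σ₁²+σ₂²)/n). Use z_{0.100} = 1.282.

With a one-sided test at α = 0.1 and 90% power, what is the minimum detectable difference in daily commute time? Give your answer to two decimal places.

δ = (z_α + z_β) · √((σ₁²+σ₂²)/n)
  = (1.282 + 1.282) · √(800/1443)
  = 2.564 · √0.5544
  = 2.564 · 0.7446
  = 1.9091

Minimum detectable difference ≈ 1.91 minutes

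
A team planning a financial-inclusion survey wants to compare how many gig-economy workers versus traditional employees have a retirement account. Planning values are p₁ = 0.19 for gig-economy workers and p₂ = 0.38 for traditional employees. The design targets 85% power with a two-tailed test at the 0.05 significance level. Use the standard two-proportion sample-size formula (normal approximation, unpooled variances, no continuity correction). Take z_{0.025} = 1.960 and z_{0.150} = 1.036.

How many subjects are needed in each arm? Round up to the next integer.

n = 97 per group

n = (z_{α/2} + z_β)² · [p₁(1−p₁) + p₂(1−p₂)] / (p₁ − p₂)²
  = (1.960 + 1.036)² · (0.19·0.81 + 0.38·0.62) / (-0.19)²
  = (2.996)² · (0.1539 + 0.2356) / 0.0361
  = 8.9760 · 0.3895 / 0.0361
  = 96.85
Round up → n = 97 per group.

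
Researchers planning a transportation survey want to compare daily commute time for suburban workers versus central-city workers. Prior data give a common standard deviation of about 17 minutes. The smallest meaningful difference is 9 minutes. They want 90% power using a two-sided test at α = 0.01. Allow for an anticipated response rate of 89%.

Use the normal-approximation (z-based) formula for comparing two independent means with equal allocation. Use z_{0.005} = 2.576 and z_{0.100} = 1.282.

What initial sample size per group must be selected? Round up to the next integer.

n = (z_{α/2} + z_β)² · (σ₁² + σ₂²) / δ²
  = (2.576 + 1.282)² · (2·17² = 578) / 9²
  = 14.8842 · 578 / 81
  = 106.21
Adjust for 89% response: 106.21 / 0.89 = 119.34.
Round up → n = 120 per group.

n = 120 per group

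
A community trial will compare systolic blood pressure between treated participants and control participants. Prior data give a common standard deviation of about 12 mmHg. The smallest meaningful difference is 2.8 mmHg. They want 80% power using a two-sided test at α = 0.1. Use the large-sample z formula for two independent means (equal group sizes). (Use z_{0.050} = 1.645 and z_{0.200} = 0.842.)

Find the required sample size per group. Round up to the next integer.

n = 228 per group

n = (z_{α/2} + z_β)² · (σ₁² + σ₂²) / δ²
  = (1.645 + 0.842)² · (2·12² = 288) / 2.8²
  = 6.1852 · 288 / 7.84
  = 227.21
Round up → n = 228 per group.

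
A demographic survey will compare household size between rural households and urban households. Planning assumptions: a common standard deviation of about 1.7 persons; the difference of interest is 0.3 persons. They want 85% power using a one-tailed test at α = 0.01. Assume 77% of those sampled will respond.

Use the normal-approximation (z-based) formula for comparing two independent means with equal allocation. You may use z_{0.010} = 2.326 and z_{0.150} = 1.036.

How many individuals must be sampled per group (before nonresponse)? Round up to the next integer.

n = 943 per group

n = (z_α + z_β)² · (σ₁² + σ₂²) / δ²
  = (2.326 + 1.036)² · (2·1.7² = 5.78) / 0.3²
  = 11.3030 · 5.78 / 0.09
  = 725.91
Adjust for 77% response: 725.91 / 0.77 = 942.74.
Round up → n = 943 per group.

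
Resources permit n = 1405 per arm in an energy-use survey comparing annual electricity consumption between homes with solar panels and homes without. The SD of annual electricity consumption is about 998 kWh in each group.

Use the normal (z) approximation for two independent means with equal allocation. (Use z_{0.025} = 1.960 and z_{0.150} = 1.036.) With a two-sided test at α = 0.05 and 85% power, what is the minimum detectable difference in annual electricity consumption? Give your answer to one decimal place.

Minimum detectable difference ≈ 112.8 kWh

δ = (z_{α/2} + z_β) · √((σ₁²+σ₂²)/n)
  = (1.960 + 1.036) · √(1992008/1405)
  = 2.996 · √1417.8
  = 2.996 · 37.6537
  = 112.8104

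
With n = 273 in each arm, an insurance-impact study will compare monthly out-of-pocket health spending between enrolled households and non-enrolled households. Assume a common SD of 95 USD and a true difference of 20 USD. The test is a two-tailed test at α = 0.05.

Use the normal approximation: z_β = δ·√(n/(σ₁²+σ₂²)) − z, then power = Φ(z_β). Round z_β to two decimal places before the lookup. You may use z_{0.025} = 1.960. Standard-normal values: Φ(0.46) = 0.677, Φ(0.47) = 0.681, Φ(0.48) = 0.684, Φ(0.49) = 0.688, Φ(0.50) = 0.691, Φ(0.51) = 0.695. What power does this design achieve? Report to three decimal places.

Power ≈ 0.691

z_β = δ·√(n/(σ₁²+σ₂²)) − z_{α/2}
    = 20 · √(273/18050) − 1.960
    = 20 · 0.12298 − 1.960
    = 2.4596 − 1.960 = 0.4996 → 0.50
Power = Φ(0.50) = 0.691.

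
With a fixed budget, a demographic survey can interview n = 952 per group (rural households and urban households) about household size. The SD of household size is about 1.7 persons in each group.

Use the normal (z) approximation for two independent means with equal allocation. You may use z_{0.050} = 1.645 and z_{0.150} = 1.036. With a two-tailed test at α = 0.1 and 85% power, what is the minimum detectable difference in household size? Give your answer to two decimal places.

Minimum detectable difference ≈ 0.21 persons

δ = (z_{α/2} + z_β) · √((σ₁²+σ₂²)/n)
  = (1.645 + 1.036) · √(5.78/952)
  = 2.681 · √0.00607
  = 2.681 · 0.0779
  = 0.2089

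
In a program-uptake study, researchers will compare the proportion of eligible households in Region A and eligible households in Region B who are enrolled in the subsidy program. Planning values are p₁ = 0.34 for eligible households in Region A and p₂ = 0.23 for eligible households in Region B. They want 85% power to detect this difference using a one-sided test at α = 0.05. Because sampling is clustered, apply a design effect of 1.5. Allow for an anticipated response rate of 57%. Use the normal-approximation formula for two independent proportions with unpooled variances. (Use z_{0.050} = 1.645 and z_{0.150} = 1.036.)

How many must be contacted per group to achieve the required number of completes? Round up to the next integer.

n = (z_α + z_β)² · [p₁(1−p₁) + p₂(1−p₂)] / (p₁ − p₂)²
  = (1.645 + 1.036)² · (0.34·0.66 + 0.23·0.77) / (0.11)²
  = (2.681)² · (0.2244 + 0.1771) / 0.0121
  = 7.1878 · 0.4015 / 0.0121
  = 238.50
Design effect: 1.5 × 238.50 = 357.75.
Adjust for 57% response: 357.75 / 0.57 = 627.64.
Round up → n = 628 per group.

n = 628 per group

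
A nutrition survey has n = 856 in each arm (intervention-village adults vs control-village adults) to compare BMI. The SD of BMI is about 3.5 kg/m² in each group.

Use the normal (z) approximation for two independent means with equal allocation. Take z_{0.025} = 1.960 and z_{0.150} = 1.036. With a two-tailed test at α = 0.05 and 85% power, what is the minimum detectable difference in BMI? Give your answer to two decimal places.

Minimum detectable difference ≈ 0.51 kg/m²

δ = (z_{α/2} + z_β) · √((σ₁²+σ₂²)/n)
  = (1.960 + 1.036) · √(24.5/856)
  = 2.996 · √0.02862
  = 2.996 · 0.1692
  = 0.5069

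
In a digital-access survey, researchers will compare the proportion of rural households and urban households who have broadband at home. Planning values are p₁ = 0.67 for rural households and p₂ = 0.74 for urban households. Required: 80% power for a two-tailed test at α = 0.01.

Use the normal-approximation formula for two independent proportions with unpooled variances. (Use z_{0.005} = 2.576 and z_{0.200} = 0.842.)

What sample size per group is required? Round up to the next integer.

n = 986 per group

n = (z_{α/2} + z_β)² · [p₁(1−p₁) + p₂(1−p₂)] / (p₁ − p₂)²
  = (2.576 + 0.842)² · (0.67·0.33 + 0.74·0.26) / (-0.07)²
  = (3.418)² · (0.2211 + 0.1924) / 0.0049
  = 11.6827 · 0.4135 / 0.0049
  = 985.88
Round up → n = 986 per group.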